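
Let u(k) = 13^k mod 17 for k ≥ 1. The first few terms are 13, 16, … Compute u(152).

1

We have u(1) = 13, u(2) = 16, u(3) = 4, u(4) = 1, u(5) = 13.
Since u(5) = u(1) = 13, the sequence is periodic with period 4.
So u(152) = u(1 + ((152-1) mod 4)) = u(4) = 1.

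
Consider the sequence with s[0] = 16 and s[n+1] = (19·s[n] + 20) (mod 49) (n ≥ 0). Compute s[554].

2

Computing terms: s[0] = 16, s[1] = 30, s[2] = 2, s[3] = 9, s[4] = 44, s[5] = 23, s[6] = 16.
The sequence repeats with period 6.
(554 - 0) mod 6 = 2, so s[554] = s[2] = 2.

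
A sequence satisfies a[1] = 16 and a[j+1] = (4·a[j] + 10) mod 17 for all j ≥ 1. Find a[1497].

We have a[1] = 16; a[2] = 6; a[3] = 0; a[4] = 10; a[5] = 16.
Since a[5] = a[1] = 16, the sequence is periodic with period 4.
(1497 - 1) mod 4 = 0, so a[1497] = a[1] = 16.

16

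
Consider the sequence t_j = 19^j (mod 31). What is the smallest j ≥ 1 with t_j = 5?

5

Computing terms: t_0 = 1,  t_1 = 19,  t_2 = 20,  t_3 = 8,  t_4 = 28,  t_5 = 5,  t_6 = 2,  t_7 = 7,  t_8 = 9,  t_9 = 16,  t_{10} = 25,  t_{11} = 10,  t_{12} = 4,  t_{13} = 14,  t_{14} = 18,  t_{15} = 1.
Since t_{15} = t_0 = 1, the sequence is periodic with period 15.
The value 5 first appears (with j ≥ 1) at t_5.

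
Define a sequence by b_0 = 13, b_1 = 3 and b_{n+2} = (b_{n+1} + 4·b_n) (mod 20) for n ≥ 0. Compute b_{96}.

Listing terms: b_0 = 13; b_1 = 3; b_2 = 15; b_3 = 7; b_4 = 7; b_5 = 15; b_6 = 3; b_7 = 3; b_8 = 15.
Since (b_7, b_8) = (b_1, b_2) = (3, 15) (two consecutive terms determine the rest), the sequence is eventually periodic: after a pre-period of length 1 it cycles with period 6.
For n ≥ 1, b_n depends only on (n - 1) mod 6. (96 - 1) mod 6 = 5, so b_{96} = b_6 = 3.

3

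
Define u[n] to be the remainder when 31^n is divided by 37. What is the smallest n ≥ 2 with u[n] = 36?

Listing terms: u[1] = 31; u[2] = 36; u[3] = 6; u[4] = 1; u[5] = 31.
The sequence repeats with period 4.
The value 36 first appears (with n ≥ 2) at u[2].

2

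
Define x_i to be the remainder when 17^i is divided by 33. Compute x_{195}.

Listing terms: x_0 = 1; x_1 = 17; x_2 = 25; x_3 = 29; x_4 = 31; x_5 = 32; x_6 = 16; x_7 = 8; x_8 = 4; x_9 = 2; x_{10} = 1.
Since x_{10} = x_0 = 1, the sequence is periodic with period 10.
(195 - 0) mod 10 = 5, so x_{195} = x_5 = 32.

32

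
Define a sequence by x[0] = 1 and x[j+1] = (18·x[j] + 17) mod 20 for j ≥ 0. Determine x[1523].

x[0] = 1; x[1] = 15; x[2] = 7; x[3] = 3; x[4] = 11; x[5] = 15.
Since x[5] = x[1] = 15, the sequence is eventually periodic: after a pre-period of length 1 it cycles with period 4.
For j ≥ 1, x[j] depends only on (j - 1) mod 4. (1523 - 1) mod 4 = 2, so x[1523] = x[3] = 3.

3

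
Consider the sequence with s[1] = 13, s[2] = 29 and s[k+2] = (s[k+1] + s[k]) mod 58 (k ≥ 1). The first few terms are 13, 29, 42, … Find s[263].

Computing terms: s[1] = 13,  s[2] = 29,  s[3] = 42,  s[4] = 13,  s[5] = 55,  s[6] = 10,  s[7] = 7,  s[8] = 17,  s[9] = 24,  s[10] = 41,  s[11] = 7,  s[12] = 48,  s[13] = 55,  s[14] = 45,  s[15] = 42,  s[16] = 29,  s[17] = 13,  s[18] = 42,  s[19] = 55,  s[20] = 39,  s[21] = 36,  s[22] = 17,  s[23] = 53,  s[24] = 12,  s[25] = 7,  s[26] = 19,  s[27] = 26,  s[28] = 45,  s[29] = 13,  s[30] = 0,  s[31] = 13,  s[32] = 13,  s[33] = 26,  s[34] = 39,  s[35] = 7,  s[36] = 46,  s[37] = 53,  s[38] = 41,  s[39] = 36,  s[40] = 19,  s[41] = 55,  s[42] = 16,  s[43] = 13,  s[44] = 29.
Since (s[43], s[44]) = (s[1], s[2]) = (13, 29) (two consecutive terms determine the rest), the sequence is periodic with period 42.
So s[263] = s[1 + ((263-1) mod 42)] = s[11] = 7.

7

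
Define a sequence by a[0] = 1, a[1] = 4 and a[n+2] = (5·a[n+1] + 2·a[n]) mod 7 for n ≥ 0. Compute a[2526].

Listing terms: a[0] = 1, a[1] = 4, a[2] = 1, a[3] = 6, a[4] = 4, a[5] = 4, a[6] = 0, a[7] = 1, a[8] = 5, a[9] = 6, a[10] = 5, a[11] = 2, a[12] = 6, a[13] = 6, a[14] = 0, a[15] = 5, a[16] = 4, a[17] = 2, a[18] = 4, a[19] = 3, a[20] = 2, a[21] = 2, a[22] = 0, a[23] = 4, a[24] = 6, a[25] = 3, a[26] = 6, a[27] = 1, a[28] = 3, a[29] = 3, a[30] = 0, a[31] = 6, a[32] = 2, a[33] = 1, a[34] = 2, a[35] = 5, a[36] = 1, a[37] = 1, a[38] = 0, a[39] = 2, a[40] = 3, a[41] = 5, a[42] = 3, a[43] = 4, a[44] = 5, a[45] = 5, a[46] = 0, a[47] = 3, a[48] = 1, a[49] = 4.
The sequence repeats with period 48.
(2526 - 0) mod 48 = 30, so a[2526] = a[30] = 0.

0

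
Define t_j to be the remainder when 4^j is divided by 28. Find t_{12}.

8

Computing terms: t_0 = 1, t_1 = 4, t_2 = 16, t_3 = 8, t_4 = 4.
Since t_4 = t_1 = 4, the sequence is eventually periodic: after a pre-period of length 1 it cycles with period 3.
For j ≥ 1, t_j depends only on (j - 1) mod 3. (12 - 1) mod 3 = 2, so t_{12} = t_3 = 8.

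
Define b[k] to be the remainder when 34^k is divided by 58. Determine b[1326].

20

b[1] = 34; b[2] = 54; b[3] = 38; b[4] = 16; b[5] = 22; b[6] = 52; b[7] = 28; b[8] = 24; b[9] = 4; b[10] = 20; b[11] = 42; b[12] = 36; b[13] = 6; b[14] = 30; b[15] = 34.
The sequence repeats with period 14.
So b[1326] = b[1 + ((1326-1) mod 14)] = b[10] = 20.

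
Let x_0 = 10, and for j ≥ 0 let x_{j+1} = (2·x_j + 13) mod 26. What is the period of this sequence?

12

Computing terms: x_0 = 10,  x_1 = 7,  x_2 = 1,  x_3 = 15,  x_4 = 17,  x_5 = 21,  x_6 = 3,  x_7 = 19,  x_8 = 25,  x_9 = 11,  x_{10} = 9,  x_{11} = 5,  x_{12} = 23,  x_{13} = 7.
Since x_{13} = x_1 = 7, the sequence is eventually periodic: after a pre-period of length 1 it cycles with period 12.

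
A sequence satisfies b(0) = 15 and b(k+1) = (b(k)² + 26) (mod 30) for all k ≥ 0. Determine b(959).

Listing terms: b(0) = 15,  b(1) = 11,  b(2) = 27,  b(3) = 5,  b(4) = 21,  b(5) = 17,  b(6) = 15.
Since b(6) = b(0) = 15, the sequence is periodic with period 6.
(959 - 0) mod 6 = 5, so b(959) = b(5) = 17.

17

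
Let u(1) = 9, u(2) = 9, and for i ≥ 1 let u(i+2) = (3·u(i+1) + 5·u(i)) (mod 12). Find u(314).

9

Listing terms: u(1) = 9,  u(2) = 9,  u(3) = 0,  u(4) = 9,  u(5) = 3,  u(6) = 6,  u(7) = 9,  u(8) = 9.
The sequence repeats with period 6.
So u(314) = u(1 + ((314-1) mod 6)) = u(2) = 9.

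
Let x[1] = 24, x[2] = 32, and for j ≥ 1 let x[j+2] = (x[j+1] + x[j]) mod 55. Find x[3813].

Listing terms: x[1] = 24, x[2] = 32, x[3] = 1, x[4] = 33, x[5] = 34, x[6] = 12, x[7] = 46, x[8] = 3, x[9] = 49, x[10] = 52, x[11] = 46, x[12] = 43, x[13] = 34, x[14] = 22, x[15] = 1, x[16] = 23, x[17] = 24, x[18] = 47, x[19] = 16, x[20] = 8, x[21] = 24, x[22] = 32.
The sequence repeats with period 20.
So x[3813] = x[1 + ((3813-1) mod 20)] = x[13] = 34.

34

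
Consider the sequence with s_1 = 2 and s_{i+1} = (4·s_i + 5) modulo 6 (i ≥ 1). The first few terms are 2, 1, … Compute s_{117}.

3

s_1 = 2,  s_2 = 1,  s_3 = 3,  s_4 = 5,  s_5 = 1.
Since s_5 = s_2 = 1, the sequence is eventually periodic: after a pre-period of length 1 it cycles with period 3.
For i ≥ 2, s_i depends only on (i - 2) mod 3. (117 - 2) mod 3 = 1, so s_{117} = s_3 = 3.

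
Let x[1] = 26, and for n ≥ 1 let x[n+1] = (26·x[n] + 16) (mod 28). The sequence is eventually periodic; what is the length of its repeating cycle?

6

Listing terms: x[1] = 26; x[2] = 20; x[3] = 4; x[4] = 8; x[5] = 0; x[6] = 16; x[7] = 12; x[8] = 20.
Since x[8] = x[2] = 20, the sequence is eventually periodic: after a pre-period of length 1 it cycles with period 6.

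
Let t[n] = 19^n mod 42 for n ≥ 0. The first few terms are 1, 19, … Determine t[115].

19

We have t[0] = 1, t[1] = 19, t[2] = 25, t[3] = 13, t[4] = 37, t[5] = 31, t[6] = 1.
Since t[6] = t[0] = 1, the sequence is periodic with period 6.
(115 - 0) mod 6 = 1, so t[115] = t[1] = 19.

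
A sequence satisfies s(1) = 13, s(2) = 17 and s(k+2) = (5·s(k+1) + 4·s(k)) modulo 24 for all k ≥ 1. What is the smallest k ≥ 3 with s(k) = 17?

3

Listing terms: s(1) = 13; s(2) = 17; s(3) = 17; s(4) = 9; s(5) = 17; s(6) = 1; s(7) = 1; s(8) = 9; s(9) = 1; s(10) = 17; s(11) = 17.
Since (s(10), s(11)) = (s(2), s(3)) = (17, 17) (two consecutive terms determine the rest), the sequence is eventually periodic: after a pre-period of length 1 it cycles with period 8.
The value 17 first appears (with k ≥ 3) at s(3).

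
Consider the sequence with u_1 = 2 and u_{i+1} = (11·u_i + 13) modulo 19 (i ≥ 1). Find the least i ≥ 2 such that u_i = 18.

3

Listing terms: u_1 = 2, u_2 = 16, u_3 = 18, u_4 = 2.
The sequence repeats with period 3.
The value 18 first appears (with i ≥ 2) at u_3.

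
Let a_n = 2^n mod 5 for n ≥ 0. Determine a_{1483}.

3

Computing terms: a_0 = 1,  a_1 = 2,  a_2 = 4,  a_3 = 3,  a_4 = 1.
The sequence repeats with period 4.
So a_{1483} = a_{0 + ((1483-0) mod 4)} = a_3 = 3.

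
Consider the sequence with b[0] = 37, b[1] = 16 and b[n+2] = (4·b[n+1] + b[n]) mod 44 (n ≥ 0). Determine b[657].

28

Listing terms: b[0] = 37,  b[1] = 16,  b[2] = 13,  b[3] = 24,  b[4] = 21,  b[5] = 20,  b[6] = 13,  b[7] = 28,  b[8] = 37,  b[9] = 0,  b[10] = 37,  b[11] = 16.
Since (b[10], b[11]) = (b[0], b[1]) = (37, 16) (two consecutive terms determine the rest), the sequence is periodic with period 10.
(657 - 0) mod 10 = 7, so b[657] = b[7] = 28.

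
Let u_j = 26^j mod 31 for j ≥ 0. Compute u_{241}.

Listing terms: u_0 = 1, u_1 = 26, u_2 = 25, u_3 = 30, u_4 = 5, u_5 = 6, u_6 = 1.
Since u_6 = u_0 = 1, the sequence is periodic with period 6.
(241 - 0) mod 6 = 1, so u_{241} = u_1 = 26.

26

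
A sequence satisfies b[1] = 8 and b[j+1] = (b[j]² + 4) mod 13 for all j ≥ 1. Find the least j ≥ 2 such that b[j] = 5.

7

b[1] = 8, b[2] = 3, b[3] = 0, b[4] = 4, b[5] = 7, b[6] = 1, b[7] = 5, b[8] = 3.
Since b[8] = b[2] = 3, the sequence is eventually periodic: after a pre-period of length 1 it cycles with period 6.
The value 5 first appears (with j ≥ 2) at b[7].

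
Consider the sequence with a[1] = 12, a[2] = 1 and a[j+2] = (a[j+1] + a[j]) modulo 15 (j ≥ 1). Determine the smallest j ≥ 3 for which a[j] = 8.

Computing terms: a[1] = 12,  a[2] = 1,  a[3] = 13,  a[4] = 14,  a[5] = 12,  a[6] = 11,  a[7] = 8,  a[8] = 4,  a[9] = 12,  a[10] = 1.
Since (a[9], a[10]) = (a[1], a[2]) = (12, 1) (two consecutive terms determine the rest), the sequence is periodic with period 8.
The value 8 first appears (with j ≥ 3) at a[7].

7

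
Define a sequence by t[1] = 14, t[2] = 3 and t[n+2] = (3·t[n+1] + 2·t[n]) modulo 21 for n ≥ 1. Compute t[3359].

10

Listing terms: t[1] = 14; t[2] = 3; t[3] = 16; t[4] = 12; t[5] = 5; t[6] = 18; t[7] = 1; t[8] = 18; t[9] = 14; t[10] = 15; t[11] = 10; t[12] = 18; t[13] = 11; t[14] = 6; t[15] = 19; t[16] = 6; t[17] = 14; t[18] = 12; t[19] = 1; t[20] = 6; t[21] = 20; t[22] = 9; t[23] = 4; t[24] = 9; t[25] = 14; t[26] = 18; t[27] = 19; t[28] = 9; t[29] = 2; t[30] = 3; t[31] = 13; t[32] = 3; t[33] = 14; t[34] = 6; t[35] = 4; t[36] = 3; t[37] = 17; t[38] = 15; t[39] = 16; t[40] = 15; t[41] = 14; t[42] = 9; t[43] = 13; t[44] = 15; t[45] = 8; t[46] = 12; t[47] = 10; t[48] = 12; t[49] = 14; t[50] = 3.
The sequence repeats with period 48.
(3359 - 1) mod 48 = 46, so t[3359] = t[47] = 10.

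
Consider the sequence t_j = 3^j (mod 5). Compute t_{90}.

4

We have t_0 = 1, t_1 = 3, t_2 = 4, t_3 = 2, t_4 = 1.
The sequence repeats with period 4.
(90 - 0) mod 4 = 2, so t_{90} = t_2 = 4.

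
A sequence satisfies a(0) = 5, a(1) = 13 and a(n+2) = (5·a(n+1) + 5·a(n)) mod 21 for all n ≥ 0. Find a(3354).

17

We have a(0) = 5,  a(1) = 13,  a(2) = 6,  a(3) = 11,  a(4) = 1,  a(5) = 18,  a(6) = 11,  a(7) = 19,  a(8) = 3,  a(9) = 5,  a(10) = 19,  a(11) = 15,  a(12) = 2,  a(13) = 1,  a(14) = 15,  a(15) = 17,  a(16) = 13,  a(17) = 3,  a(18) = 17,  a(19) = 16,  a(20) = 18,  a(21) = 2,  a(22) = 16,  a(23) = 6,  a(24) = 5,  a(25) = 13.
The sequence repeats with period 24.
(3354 - 0) mod 24 = 18, so a(3354) = a(18) = 17.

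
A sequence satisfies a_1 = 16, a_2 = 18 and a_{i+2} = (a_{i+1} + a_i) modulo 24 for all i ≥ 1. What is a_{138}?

18

Listing terms: a_1 = 16, a_2 = 18, a_3 = 10, a_4 = 4, a_5 = 14, a_6 = 18, a_7 = 8, a_8 = 2, a_9 = 10, a_{10} = 12, a_{11} = 22, a_{12} = 10, a_{13} = 8, a_{14} = 18, a_{15} = 2, a_{16} = 20, a_{17} = 22, a_{18} = 18, a_{19} = 16, a_{20} = 10, a_{21} = 2, a_{22} = 12, a_{23} = 14, a_{24} = 2, a_{25} = 16, a_{26} = 18.
The sequence repeats with period 24.
(138 - 1) mod 24 = 17, so a_{138} = a_{18} = 18.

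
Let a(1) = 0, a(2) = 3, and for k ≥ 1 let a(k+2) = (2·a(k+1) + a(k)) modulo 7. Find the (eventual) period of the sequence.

We have a(1) = 0,  a(2) = 3,  a(3) = 6,  a(4) = 1,  a(5) = 1,  a(6) = 3,  a(7) = 0,  a(8) = 3.
Since (a(7), a(8)) = (a(1), a(2)) = (0, 3) (two consecutive terms determine the rest), the sequence is periodic with period 6.

6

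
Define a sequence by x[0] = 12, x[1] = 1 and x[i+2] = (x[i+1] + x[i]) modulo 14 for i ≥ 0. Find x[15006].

2

Computing terms: x[0] = 12,  x[1] = 1,  x[2] = 13,  x[3] = 0,  x[4] = 13,  x[5] = 13,  x[6] = 12,  x[7] = 11,  x[8] = 9,  x[9] = 6,  x[10] = 1,  x[11] = 7,  x[12] = 8,  x[13] = 1,  x[14] = 9,  x[15] = 10,  x[16] = 5,  x[17] = 1,  x[18] = 6,  x[19] = 7,  x[20] = 13,  x[21] = 6,  x[22] = 5,  x[23] = 11,  x[24] = 2,  x[25] = 13,  x[26] = 1,  x[27] = 0,  x[28] = 1,  x[29] = 1,  x[30] = 2,  x[31] = 3,  x[32] = 5,  x[33] = 8,  x[34] = 13,  x[35] = 7,  x[36] = 6,  x[37] = 13,  x[38] = 5,  x[39] = 4,  x[40] = 9,  x[41] = 13,  x[42] = 8,  x[43] = 7,  x[44] = 1,  x[45] = 8,  x[46] = 9,  x[47] = 3,  x[48] = 12,  x[49] = 1.
The sequence repeats with period 48.
So x[15006] = x[0 + ((15006-0) mod 48)] = x[30] = 2.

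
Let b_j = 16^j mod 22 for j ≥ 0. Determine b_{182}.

Computing terms: b_0 = 1; b_1 = 16; b_2 = 14; b_3 = 4; b_4 = 20; b_5 = 12; b_6 = 16.
Since b_6 = b_1 = 16, the sequence is eventually periodic: after a pre-period of length 1 it cycles with period 5.
For j ≥ 1, b_j depends only on (j - 1) mod 5. (182 - 1) mod 5 = 1, so b_{182} = b_2 = 14.

14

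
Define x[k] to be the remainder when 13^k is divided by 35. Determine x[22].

Listing terms: x[0] = 1; x[1] = 13; x[2] = 29; x[3] = 27; x[4] = 1.
Since x[4] = x[0] = 1, the sequence is periodic with period 4.
So x[22] = x[0 + ((22-0) mod 4)] = x[2] = 29.

29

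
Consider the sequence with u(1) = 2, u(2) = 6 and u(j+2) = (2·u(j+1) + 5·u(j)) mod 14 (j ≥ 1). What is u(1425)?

Listing terms: u(1) = 2,  u(2) = 6,  u(3) = 8,  u(4) = 4,  u(5) = 6,  u(6) = 4,  u(7) = 10,  u(8) = 12,  u(9) = 4,  u(10) = 12,  u(11) = 2,  u(12) = 8,  u(13) = 12,  u(14) = 8,  u(15) = 6,  u(16) = 10,  u(17) = 8,  u(18) = 10,  u(19) = 4,  u(20) = 2,  u(21) = 10,  u(22) = 2,  u(23) = 12,  u(24) = 6,  u(25) = 2,  u(26) = 6.
The sequence repeats with period 24.
So u(1425) = u(1 + ((1425-1) mod 24)) = u(9) = 4.

4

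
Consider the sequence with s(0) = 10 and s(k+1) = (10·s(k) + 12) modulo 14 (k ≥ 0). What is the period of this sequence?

Listing terms: s(0) = 10,  s(1) = 0,  s(2) = 12,  s(3) = 6,  s(4) = 2,  s(5) = 4,  s(6) = 10.
Since s(6) = s(0) = 10, the sequence is periodic with period 6.

6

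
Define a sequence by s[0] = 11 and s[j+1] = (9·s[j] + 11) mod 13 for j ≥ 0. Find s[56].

Listing terms: s[0] = 11, s[1] = 6, s[2] = 0, s[3] = 11.
The sequence repeats with period 3.
(56 - 0) mod 3 = 2, so s[56] = s[2] = 0.

0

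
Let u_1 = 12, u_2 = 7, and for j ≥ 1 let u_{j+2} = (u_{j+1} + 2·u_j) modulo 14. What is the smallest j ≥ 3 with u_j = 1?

u_1 = 12; u_2 = 7; u_3 = 3; u_4 = 3; u_5 = 9; u_6 = 1; u_7 = 5; u_8 = 7; u_9 = 3.
Since (u_8, u_9) = (u_2, u_3) = (7, 3) (two consecutive terms determine the rest), the sequence is eventually periodic: after a pre-period of length 1 it cycles with period 6.
The value 1 first appears (with j ≥ 3) at u_6.

6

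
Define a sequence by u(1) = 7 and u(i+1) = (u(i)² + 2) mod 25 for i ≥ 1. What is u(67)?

3

Listing terms: u(1) = 7, u(2) = 1, u(3) = 3, u(4) = 11, u(5) = 23, u(6) = 6, u(7) = 13, u(8) = 21, u(9) = 18, u(10) = 1.
Since u(10) = u(2) = 1, the sequence is eventually periodic: after a pre-period of length 1 it cycles with period 8.
For i ≥ 2, u(i) depends only on (i - 2) mod 8. (67 - 2) mod 8 = 1, so u(67) = u(3) = 3.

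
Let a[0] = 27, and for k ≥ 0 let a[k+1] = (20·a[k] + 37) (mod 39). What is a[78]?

30

Listing terms: a[0] = 27,  a[1] = 31,  a[2] = 33,  a[3] = 34,  a[4] = 15,  a[5] = 25,  a[6] = 30,  a[7] = 13,  a[8] = 24,  a[9] = 10,  a[10] = 3,  a[11] = 19,  a[12] = 27.
Since a[12] = a[0] = 27, the sequence is periodic with period 12.
So a[78] = a[0 + ((78-0) mod 12)] = a[6] = 30.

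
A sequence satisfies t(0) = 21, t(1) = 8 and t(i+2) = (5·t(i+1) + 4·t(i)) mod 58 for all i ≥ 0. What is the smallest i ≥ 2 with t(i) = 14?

3

t(0) = 21; t(1) = 8; t(2) = 8; t(3) = 14; t(4) = 44; t(5) = 44; t(6) = 48; t(7) = 10; t(8) = 10; t(9) = 32; t(10) = 26; t(11) = 26; t(12) = 2; t(13) = 56; t(14) = 56; t(15) = 40; t(16) = 18; t(17) = 18; t(18) = 46; t(19) = 12; t(20) = 12; t(21) = 50; t(22) = 8; t(23) = 8.
Since (t(22), t(23)) = (t(1), t(2)) = (8, 8) (two consecutive terms determine the rest), the sequence is eventually periodic: after a pre-period of length 1 it cycles with period 21.
The value 14 first appears (with i ≥ 2) at t(3).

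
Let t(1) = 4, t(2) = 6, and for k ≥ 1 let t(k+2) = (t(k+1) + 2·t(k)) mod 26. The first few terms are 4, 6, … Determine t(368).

10

We have t(1) = 4,  t(2) = 6,  t(3) = 14,  t(4) = 0,  t(5) = 2,  t(6) = 2,  t(7) = 6,  t(8) = 10,  t(9) = 22,  t(10) = 16,  t(11) = 8,  t(12) = 14,  t(13) = 4,  t(14) = 6.
Since (t(13), t(14)) = (t(1), t(2)) = (4, 6) (two consecutive terms determine the rest), the sequence is periodic with period 12.
So t(368) = t(1 + ((368-1) mod 12)) = t(8) = 10.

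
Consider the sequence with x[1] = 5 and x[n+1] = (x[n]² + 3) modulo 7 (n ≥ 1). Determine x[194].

We have x[1] = 5, x[2] = 0, x[3] = 3, x[4] = 5.
The sequence repeats with period 3.
So x[194] = x[1 + ((194-1) mod 3)] = x[2] = 0.

0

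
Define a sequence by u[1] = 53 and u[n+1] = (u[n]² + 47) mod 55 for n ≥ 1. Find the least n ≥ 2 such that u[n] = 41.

Computing terms: u[1] = 53; u[2] = 51; u[3] = 8; u[4] = 1; u[5] = 48; u[6] = 41; u[7] = 23; u[8] = 26; u[9] = 8.
Since u[9] = u[3] = 8, the sequence is eventually periodic: after a pre-period of length 2 it cycles with period 6.
The value 41 first appears (with n ≥ 2) at u[6].

6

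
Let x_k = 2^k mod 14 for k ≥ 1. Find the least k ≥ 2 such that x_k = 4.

2

Listing terms: x_1 = 2, x_2 = 4, x_3 = 8, x_4 = 2.
Since x_4 = x_1 = 2, the sequence is periodic with period 3.
The value 4 first appears (with k ≥ 2) at x_2.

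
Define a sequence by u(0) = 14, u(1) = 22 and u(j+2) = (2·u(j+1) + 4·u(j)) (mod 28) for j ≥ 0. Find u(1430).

16

Listing terms: u(0) = 14, u(1) = 22, u(2) = 16, u(3) = 8, u(4) = 24, u(5) = 24, u(6) = 4, u(7) = 20, u(8) = 0, u(9) = 24, u(10) = 20, u(11) = 24, u(12) = 16, u(13) = 16, u(14) = 12, u(15) = 4, u(16) = 0, u(17) = 16, u(18) = 4, u(19) = 16, u(20) = 20, u(21) = 20, u(22) = 8, u(23) = 12, u(24) = 0, u(25) = 20, u(26) = 12, u(27) = 20, u(28) = 4, u(29) = 4, u(30) = 24, u(31) = 8, u(32) = 0, u(33) = 4, u(34) = 8, u(35) = 4, u(36) = 12, u(37) = 12, u(38) = 16, u(39) = 24, u(40) = 0, u(41) = 12, u(42) = 24, u(43) = 12, u(44) = 8, u(45) = 8, u(46) = 20, u(47) = 16, u(48) = 0, u(49) = 8, u(50) = 16, u(51) = 8.
Since (u(50), u(51)) = (u(2), u(3)) = (16, 8) (two consecutive terms determine the rest), the sequence is eventually periodic: after a pre-period of length 2 it cycles with period 48.
For j ≥ 2, u(j) depends only on (j - 2) mod 48. (1430 - 2) mod 48 = 36, so u(1430) = u(38) = 16.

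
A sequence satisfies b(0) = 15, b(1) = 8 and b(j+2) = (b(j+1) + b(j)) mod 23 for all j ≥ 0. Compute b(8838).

b(0) = 15,  b(1) = 8,  b(2) = 0,  b(3) = 8,  b(4) = 8,  b(5) = 16,  b(6) = 1,  b(7) = 17,  b(8) = 18,  b(9) = 12,  b(10) = 7,  b(11) = 19,  b(12) = 3,  b(13) = 22,  b(14) = 2,  b(15) = 1,  b(16) = 3,  b(17) = 4,  b(18) = 7,  b(19) = 11,  b(20) = 18,  b(21) = 6,  b(22) = 1,  b(23) = 7,  b(24) = 8,  b(25) = 15,  b(26) = 0,  b(27) = 15,  b(28) = 15,  b(29) = 7,  b(30) = 22,  b(31) = 6,  b(32) = 5,  b(33) = 11,  b(34) = 16,  b(35) = 4,  b(36) = 20,  b(37) = 1,  b(38) = 21,  b(39) = 22,  b(40) = 20,  b(41) = 19,  b(42) = 16,  b(43) = 12,  b(44) = 5,  b(45) = 17,  b(46) = 22,  b(47) = 16,  b(48) = 15,  b(49) = 8.
Since (b(48), b(49)) = (b(0), b(1)) = (15, 8) (two consecutive terms determine the rest), the sequence is periodic with period 48.
(8838 - 0) mod 48 = 6, so b(8838) = b(6) = 1.

1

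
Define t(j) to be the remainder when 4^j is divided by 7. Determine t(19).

Listing terms: t(1) = 4; t(2) = 2; t(3) = 1; t(4) = 4.
The sequence repeats with period 3.
So t(19) = t(1 + ((19-1) mod 3)) = t(1) = 4.

4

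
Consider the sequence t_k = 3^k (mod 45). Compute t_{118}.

9

We have t_0 = 1; t_1 = 3; t_2 = 9; t_3 = 27; t_4 = 36; t_5 = 18; t_6 = 9.
Since t_6 = t_2 = 9, the sequence is eventually periodic: after a pre-period of length 2 it cycles with period 4.
For k ≥ 2, t_k depends only on (k - 2) mod 4. (118 - 2) mod 4 = 0, so t_{118} = t_2 = 9.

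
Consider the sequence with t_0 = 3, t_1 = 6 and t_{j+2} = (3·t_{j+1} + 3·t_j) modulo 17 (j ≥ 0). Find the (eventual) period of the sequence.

16

We have t_0 = 3; t_1 = 6; t_2 = 10; t_3 = 14; t_4 = 4; t_5 = 3; t_6 = 4; t_7 = 4; t_8 = 7; t_9 = 16; t_{10} = 1; t_{11} = 0; t_{12} = 3; t_{13} = 9; t_{14} = 2; t_{15} = 16; t_{16} = 3; t_{17} = 6.
Since (t_{16}, t_{17}) = (t_0, t_1) = (3, 6) (two consecutive terms determine the rest), the sequence is periodic with period 16.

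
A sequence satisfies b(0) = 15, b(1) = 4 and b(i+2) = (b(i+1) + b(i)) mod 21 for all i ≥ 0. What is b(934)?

We have b(0) = 15, b(1) = 4, b(2) = 19, b(3) = 2, b(4) = 0, b(5) = 2, b(6) = 2, b(7) = 4, b(8) = 6, b(9) = 10, b(10) = 16, b(11) = 5, b(12) = 0, b(13) = 5, b(14) = 5, b(15) = 10, b(16) = 15, b(17) = 4.
The sequence repeats with period 16.
So b(934) = b(0 + ((934-0) mod 16)) = b(6) = 2.

2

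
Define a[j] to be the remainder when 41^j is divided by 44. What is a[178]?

5

We have a[0] = 1; a[1] = 41; a[2] = 9; a[3] = 17; a[4] = 37; a[5] = 21; a[6] = 25; a[7] = 13; a[8] = 5; a[9] = 29; a[10] = 1.
Since a[10] = a[0] = 1, the sequence is periodic with period 10.
So a[178] = a[0 + ((178-0) mod 10)] = a[8] = 5.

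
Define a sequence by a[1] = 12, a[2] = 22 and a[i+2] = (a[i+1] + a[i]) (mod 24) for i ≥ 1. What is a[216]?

We have a[1] = 12, a[2] = 22, a[3] = 10, a[4] = 8, a[5] = 18, a[6] = 2, a[7] = 20, a[8] = 22, a[9] = 18, a[10] = 16, a[11] = 10, a[12] = 2, a[13] = 12, a[14] = 14, a[15] = 2, a[16] = 16, a[17] = 18, a[18] = 10, a[19] = 4, a[20] = 14, a[21] = 18, a[22] = 8, a[23] = 2, a[24] = 10, a[25] = 12, a[26] = 22.
The sequence repeats with period 24.
So a[216] = a[1 + ((216-1) mod 24)] = a[24] = 10.

10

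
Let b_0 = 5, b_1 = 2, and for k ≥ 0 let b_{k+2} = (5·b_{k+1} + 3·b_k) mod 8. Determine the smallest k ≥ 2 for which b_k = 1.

Computing terms: b_0 = 5,  b_1 = 2,  b_2 = 1,  b_3 = 3,  b_4 = 2,  b_5 = 3,  b_6 = 5,  b_7 = 2.
The sequence repeats with period 6.
The value 1 first appears (with k ≥ 2) at b_2.

2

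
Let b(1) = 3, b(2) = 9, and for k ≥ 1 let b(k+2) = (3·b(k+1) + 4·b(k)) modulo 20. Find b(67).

b(1) = 3, b(2) = 9, b(3) = 19, b(4) = 13, b(5) = 15, b(6) = 17, b(7) = 11, b(8) = 1, b(9) = 7, b(10) = 5, b(11) = 3, b(12) = 9.
The sequence repeats with period 10.
(67 - 1) mod 10 = 6, so b(67) = b(7) = 11.

11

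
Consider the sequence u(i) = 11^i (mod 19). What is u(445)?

We have u(0) = 1,  u(1) = 11,  u(2) = 7,  u(3) = 1.
The sequence repeats with period 3.
So u(445) = u(0 + ((445-0) mod 3)) = u(1) = 11.

11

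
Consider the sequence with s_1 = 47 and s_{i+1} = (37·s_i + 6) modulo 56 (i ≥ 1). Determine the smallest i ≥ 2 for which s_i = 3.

s_1 = 47, s_2 = 9, s_3 = 3, s_4 = 5, s_5 = 23, s_6 = 17, s_7 = 19, s_8 = 37, s_9 = 31, s_{10} = 33, s_{11} = 51, s_{12} = 45, s_{13} = 47.
Since s_{13} = s_1 = 47, the sequence is periodic with period 12.
The value 3 first appears (with i ≥ 2) at s_3.

3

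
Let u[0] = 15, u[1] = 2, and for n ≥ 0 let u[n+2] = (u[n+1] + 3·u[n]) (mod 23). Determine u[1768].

Listing terms: u[0] = 15,  u[1] = 2,  u[2] = 1,  u[3] = 7,  u[4] = 10,  u[5] = 8,  u[6] = 15,  u[7] = 16,  u[8] = 15,  u[9] = 17,  u[10] = 16,  u[11] = 21,  u[12] = 0,  u[13] = 17,  u[14] = 17,  u[15] = 22,  u[16] = 4,  u[17] = 1,  u[18] = 13,  u[19] = 16,  u[20] = 9,  u[21] = 11,  u[22] = 15,  u[23] = 2.
The sequence repeats with period 22.
(1768 - 0) mod 22 = 8, so u[1768] = u[8] = 15.

15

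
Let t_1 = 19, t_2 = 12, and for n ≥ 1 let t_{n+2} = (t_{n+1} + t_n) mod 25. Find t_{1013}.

19

t_1 = 19, t_2 = 12, t_3 = 6, t_4 = 18, t_5 = 24, t_6 = 17, t_7 = 16, t_8 = 8, t_9 = 24, t_{10} = 7, t_{11} = 6, t_{12} = 13, t_{13} = 19, t_{14} = 7, t_{15} = 1, t_{16} = 8, t_{17} = 9, t_{18} = 17, t_{19} = 1, t_{20} = 18, t_{21} = 19, t_{22} = 12.
Since (t_{21}, t_{22}) = (t_1, t_2) = (19, 12) (two consecutive terms determine the rest), the sequence is periodic with period 20.
(1013 - 1) mod 20 = 12, so t_{1013} = t_{13} = 19.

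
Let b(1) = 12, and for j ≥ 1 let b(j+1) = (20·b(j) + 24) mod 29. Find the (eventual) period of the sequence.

Computing terms: b(1) = 12,  b(2) = 3,  b(3) = 26,  b(4) = 22,  b(5) = 0,  b(6) = 24,  b(7) = 11,  b(8) = 12.
The sequence repeats with period 7.

7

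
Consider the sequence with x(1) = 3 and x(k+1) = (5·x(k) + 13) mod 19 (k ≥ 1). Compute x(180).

17

Listing terms: x(1) = 3, x(2) = 9, x(3) = 1, x(4) = 18, x(5) = 8, x(6) = 15, x(7) = 12, x(8) = 16, x(9) = 17, x(10) = 3.
Since x(10) = x(1) = 3, the sequence is periodic with period 9.
(180 - 1) mod 9 = 8, so x(180) = x(9) = 17.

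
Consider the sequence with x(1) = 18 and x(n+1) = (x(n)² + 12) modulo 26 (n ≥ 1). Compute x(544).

We have x(1) = 18,  x(2) = 24,  x(3) = 16,  x(4) = 8,  x(5) = 24.
Since x(5) = x(2) = 24, the sequence is eventually periodic: after a pre-period of length 1 it cycles with period 3.
For n ≥ 2, x(n) depends only on (n - 2) mod 3. (544 - 2) mod 3 = 2, so x(544) = x(4) = 8.

8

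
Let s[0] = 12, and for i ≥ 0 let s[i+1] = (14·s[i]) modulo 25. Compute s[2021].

18

s[0] = 12,  s[1] = 18,  s[2] = 2,  s[3] = 3,  s[4] = 17,  s[5] = 13,  s[6] = 7,  s[7] = 23,  s[8] = 22,  s[9] = 8,  s[10] = 12.
Since s[10] = s[0] = 12, the sequence is periodic with period 10.
(2021 - 0) mod 10 = 1, so s[2021] = s[1] = 18.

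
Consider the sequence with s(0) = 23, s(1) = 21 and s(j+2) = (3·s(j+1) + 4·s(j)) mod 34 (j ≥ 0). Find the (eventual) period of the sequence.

We have s(0) = 23; s(1) = 21; s(2) = 19; s(3) = 5; s(4) = 23; s(5) = 21.
The sequence repeats with period 4.

4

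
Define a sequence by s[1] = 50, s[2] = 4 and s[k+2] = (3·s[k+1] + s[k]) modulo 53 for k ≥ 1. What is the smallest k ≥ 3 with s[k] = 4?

9

Listing terms: s[1] = 50,  s[2] = 4,  s[3] = 9,  s[4] = 31,  s[5] = 49,  s[6] = 19,  s[7] = 0,  s[8] = 19,  s[9] = 4,  s[10] = 31,  s[11] = 44,  s[12] = 4,  s[13] = 3,  s[14] = 13,  s[15] = 42,  s[16] = 33,  s[17] = 35,  s[18] = 32,  s[19] = 25,  s[20] = 1,  s[21] = 28,  s[22] = 32,  s[23] = 18,  s[24] = 33,  s[25] = 11,  s[26] = 13,  s[27] = 50,  s[28] = 4.
Since (s[27], s[28]) = (s[1], s[2]) = (50, 4) (two consecutive terms determine the rest), the sequence is periodic with period 26.
The value 4 first appears (with k ≥ 3) at s[9].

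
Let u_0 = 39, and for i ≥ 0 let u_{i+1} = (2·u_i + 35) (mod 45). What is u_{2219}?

2

Listing terms: u_0 = 39; u_1 = 23; u_2 = 36; u_3 = 17; u_4 = 24; u_5 = 38; u_6 = 21; u_7 = 32; u_8 = 9; u_9 = 8; u_{10} = 6; u_{11} = 2; u_{12} = 39.
The sequence repeats with period 12.
So u_{2219} = u_{0 + ((2219-0) mod 12)} = u_{11} = 2.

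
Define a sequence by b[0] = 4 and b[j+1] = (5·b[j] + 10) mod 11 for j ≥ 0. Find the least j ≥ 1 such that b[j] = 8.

We have b[0] = 4; b[1] = 8; b[2] = 6; b[3] = 7; b[4] = 1; b[5] = 4.
The sequence repeats with period 5.
The value 8 first appears (with j ≥ 1) at b[1].

1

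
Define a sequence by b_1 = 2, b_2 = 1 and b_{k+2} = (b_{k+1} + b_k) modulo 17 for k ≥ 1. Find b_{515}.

Computing terms: b_1 = 2; b_2 = 1; b_3 = 3; b_4 = 4; b_5 = 7; b_6 = 11; b_7 = 1; b_8 = 12; b_9 = 13; b_{10} = 8; b_{11} = 4; b_{12} = 12; b_{13} = 16; b_{14} = 11; b_{15} = 10; b_{16} = 4; b_{17} = 14; b_{18} = 1; b_{19} = 15; b_{20} = 16; b_{21} = 14; b_{22} = 13; b_{23} = 10; b_{24} = 6; b_{25} = 16; b_{26} = 5; b_{27} = 4; b_{28} = 9; b_{29} = 13; b_{30} = 5; b_{31} = 1; b_{32} = 6; b_{33} = 7; b_{34} = 13; b_{35} = 3; b_{36} = 16; b_{37} = 2; b_{38} = 1.
The sequence repeats with period 36.
So b_{515} = b_{1 + ((515-1) mod 36)} = b_{11} = 4.

4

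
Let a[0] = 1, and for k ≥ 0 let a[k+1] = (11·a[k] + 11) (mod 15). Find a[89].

Computing terms: a[0] = 1; a[1] = 7; a[2] = 13; a[3] = 4; a[4] = 10; a[5] = 1.
The sequence repeats with period 5.
So a[89] = a[0 + ((89-0) mod 5)] = a[4] = 10.

10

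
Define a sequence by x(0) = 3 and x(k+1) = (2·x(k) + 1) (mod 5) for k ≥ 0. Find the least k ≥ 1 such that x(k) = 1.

x(0) = 3; x(1) = 2; x(2) = 0; x(3) = 1; x(4) = 3.
The sequence repeats with period 4.
The value 1 first appears (with k ≥ 1) at x(3).

3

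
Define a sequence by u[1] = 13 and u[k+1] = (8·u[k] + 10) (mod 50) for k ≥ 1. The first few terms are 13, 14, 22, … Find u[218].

34

We have u[1] = 13; u[2] = 14; u[3] = 22; u[4] = 36; u[5] = 48; u[6] = 44; u[7] = 12; u[8] = 6; u[9] = 8; u[10] = 24; u[11] = 2; u[12] = 26; u[13] = 18; u[14] = 4; u[15] = 42; u[16] = 46; u[17] = 28; u[18] = 34; u[19] = 32; u[20] = 16; u[21] = 38; u[22] = 14.
Since u[22] = u[2] = 14, the sequence is eventually periodic: after a pre-period of length 1 it cycles with period 20.
For k ≥ 2, u[k] depends only on (k - 2) mod 20. (218 - 2) mod 20 = 16, so u[218] = u[18] = 34.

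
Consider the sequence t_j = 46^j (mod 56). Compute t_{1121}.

16

t_0 = 1; t_1 = 46; t_2 = 44; t_3 = 8; t_4 = 32; t_5 = 16; t_6 = 8.
Since t_6 = t_3 = 8, the sequence is eventually periodic: after a pre-period of length 3 it cycles with period 3.
For j ≥ 3, t_j depends only on (j - 3) mod 3. (1121 - 3) mod 3 = 2, so t_{1121} = t_5 = 16.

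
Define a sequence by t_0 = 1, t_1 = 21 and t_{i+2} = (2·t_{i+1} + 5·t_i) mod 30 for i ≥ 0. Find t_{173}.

We have t_0 = 1; t_1 = 21; t_2 = 17; t_3 = 19; t_4 = 3; t_5 = 11; t_6 = 7; t_7 = 9; t_8 = 23; t_9 = 1; t_{10} = 27; t_{11} = 29; t_{12} = 13; t_{13} = 21; t_{14} = 17.
Since (t_{13}, t_{14}) = (t_1, t_2) = (21, 17) (two consecutive terms determine the rest), the sequence is eventually periodic: after a pre-period of length 1 it cycles with period 12.
For i ≥ 1, t_i depends only on (i - 1) mod 12. (173 - 1) mod 12 = 4, so t_{173} = t_5 = 11.

11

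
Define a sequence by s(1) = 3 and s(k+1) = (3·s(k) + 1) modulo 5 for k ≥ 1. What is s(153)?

s(1) = 3; s(2) = 0; s(3) = 1; s(4) = 4; s(5) = 3.
The sequence repeats with period 4.
So s(153) = s(1 + ((153-1) mod 4)) = s(1) = 3.

3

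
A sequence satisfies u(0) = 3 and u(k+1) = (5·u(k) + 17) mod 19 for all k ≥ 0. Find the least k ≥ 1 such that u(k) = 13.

We have u(0) = 3, u(1) = 13, u(2) = 6, u(3) = 9, u(4) = 5, u(5) = 4, u(6) = 18, u(7) = 12, u(8) = 1, u(9) = 3.
The sequence repeats with period 9.
The value 13 first appears (with k ≥ 1) at u(1).

1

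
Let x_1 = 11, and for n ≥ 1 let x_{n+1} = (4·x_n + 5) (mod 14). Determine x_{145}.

Listing terms: x_1 = 11, x_2 = 7, x_3 = 5, x_4 = 11.
The sequence repeats with period 3.
(145 - 1) mod 3 = 0, so x_{145} = x_1 = 11.

11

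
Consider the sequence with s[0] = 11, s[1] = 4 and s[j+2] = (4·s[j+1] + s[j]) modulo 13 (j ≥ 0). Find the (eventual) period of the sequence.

We have s[0] = 11,  s[1] = 4,  s[2] = 1,  s[3] = 8,  s[4] = 7,  s[5] = 10,  s[6] = 8,  s[7] = 3,  s[8] = 7,  s[9] = 5,  s[10] = 1,  s[11] = 9,  s[12] = 11,  s[13] = 1,  s[14] = 2,  s[15] = 9,  s[16] = 12,  s[17] = 5,  s[18] = 6,  s[19] = 3,  s[20] = 5,  s[21] = 10,  s[22] = 6,  s[23] = 8,  s[24] = 12,  s[25] = 4,  s[26] = 2,  s[27] = 12,  s[28] = 11,  s[29] = 4.
Since (s[28], s[29]) = (s[0], s[1]) = (11, 4) (two consecutive terms determine the rest), the sequence is periodic with period 28.

28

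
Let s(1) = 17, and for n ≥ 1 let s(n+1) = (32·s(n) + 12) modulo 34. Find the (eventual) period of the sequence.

We have s(1) = 17, s(2) = 12, s(3) = 22, s(4) = 2, s(5) = 8, s(6) = 30, s(7) = 20, s(8) = 6, s(9) = 0, s(10) = 12.
Since s(10) = s(2) = 12, the sequence is eventually periodic: after a pre-period of length 1 it cycles with period 8.

8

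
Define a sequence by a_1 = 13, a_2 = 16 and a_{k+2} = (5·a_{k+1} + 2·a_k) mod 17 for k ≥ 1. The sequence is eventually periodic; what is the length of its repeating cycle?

Computing terms: a_1 = 13,  a_2 = 16,  a_3 = 4,  a_4 = 1,  a_5 = 13,  a_6 = 16.
Since (a_5, a_6) = (a_1, a_2) = (13, 16) (two consecutive terms determine the rest), the sequence is periodic with period 4.

4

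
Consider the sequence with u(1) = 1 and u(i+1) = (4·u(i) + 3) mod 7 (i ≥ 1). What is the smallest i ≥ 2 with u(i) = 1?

4

Computing terms: u(1) = 1,  u(2) = 0,  u(3) = 3,  u(4) = 1.
The sequence repeats with period 3.
The value 1 next appears (with i ≥ 2) at u(4).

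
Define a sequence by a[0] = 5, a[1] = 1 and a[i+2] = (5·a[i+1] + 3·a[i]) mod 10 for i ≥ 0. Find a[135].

7

Computing terms: a[0] = 5, a[1] = 1, a[2] = 0, a[3] = 3, a[4] = 5, a[5] = 4, a[6] = 5, a[7] = 7, a[8] = 0, a[9] = 1, a[10] = 5, a[11] = 8, a[12] = 5, a[13] = 9, a[14] = 0, a[15] = 7, a[16] = 5, a[17] = 6, a[18] = 5, a[19] = 3, a[20] = 0, a[21] = 9, a[22] = 5, a[23] = 2, a[24] = 5, a[25] = 1.
Since (a[24], a[25]) = (a[0], a[1]) = (5, 1) (two consecutive terms determine the rest), the sequence is periodic with period 24.
So a[135] = a[0 + ((135-0) mod 24)] = a[15] = 7.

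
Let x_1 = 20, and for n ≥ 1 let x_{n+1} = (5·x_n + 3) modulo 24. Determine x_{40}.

We have x_1 = 20, x_2 = 7, x_3 = 14, x_4 = 1, x_5 = 8, x_6 = 19, x_7 = 2, x_8 = 13, x_9 = 20.
The sequence repeats with period 8.
(40 - 1) mod 8 = 7, so x_{40} = x_8 = 13.

13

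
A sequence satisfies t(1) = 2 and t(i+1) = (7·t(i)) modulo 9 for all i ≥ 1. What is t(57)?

t(1) = 2; t(2) = 5; t(3) = 8; t(4) = 2.
Since t(4) = t(1) = 2, the sequence is periodic with period 3.
So t(57) = t(1 + ((57-1) mod 3)) = t(3) = 8.

8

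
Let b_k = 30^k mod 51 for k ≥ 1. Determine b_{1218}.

33

Computing terms: b_1 = 30, b_2 = 33, b_3 = 21, b_4 = 18, b_5 = 30.
The sequence repeats with period 4.
(1218 - 1) mod 4 = 1, so b_{1218} = b_2 = 33.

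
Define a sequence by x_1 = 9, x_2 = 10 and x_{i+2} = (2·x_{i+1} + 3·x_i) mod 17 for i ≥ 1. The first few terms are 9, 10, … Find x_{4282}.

Listing terms: x_1 = 9; x_2 = 10; x_3 = 13; x_4 = 5; x_5 = 15; x_6 = 11; x_7 = 16; x_8 = 14; x_9 = 8; x_{10} = 7; x_{11} = 4; x_{12} = 12; x_{13} = 2; x_{14} = 6; x_{15} = 1; x_{16} = 3; x_{17} = 9; x_{18} = 10.
Since (x_{17}, x_{18}) = (x_1, x_2) = (9, 10) (two consecutive terms determine the rest), the sequence is periodic with period 16.
(4282 - 1) mod 16 = 9, so x_{4282} = x_{10} = 7.

7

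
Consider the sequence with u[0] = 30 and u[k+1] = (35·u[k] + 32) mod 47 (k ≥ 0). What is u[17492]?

Computing terms: u[0] = 30, u[1] = 1, u[2] = 20, u[3] = 27, u[4] = 37, u[5] = 11, u[6] = 41, u[7] = 10, u[8] = 6, u[9] = 7, u[10] = 42, u[11] = 45, u[12] = 9, u[13] = 18, u[14] = 4, u[15] = 31, u[16] = 36, u[17] = 23, u[18] = 38, u[19] = 46, u[20] = 44, u[21] = 21, u[22] = 15, u[23] = 40, u[24] = 22, u[25] = 3, u[26] = 43, u[27] = 33, u[28] = 12, u[29] = 29, u[30] = 13, u[31] = 17, u[32] = 16, u[33] = 28, u[34] = 25, u[35] = 14, u[36] = 5, u[37] = 19, u[38] = 39, u[39] = 34, u[40] = 0, u[41] = 32, u[42] = 24, u[43] = 26, u[44] = 2, u[45] = 8, u[46] = 30.
The sequence repeats with period 46.
So u[17492] = u[0 + ((17492-0) mod 46)] = u[12] = 9.

9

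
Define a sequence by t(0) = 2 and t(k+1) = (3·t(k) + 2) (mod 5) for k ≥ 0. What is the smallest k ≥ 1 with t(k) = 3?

t(0) = 2,  t(1) = 3,  t(2) = 1,  t(3) = 0,  t(4) = 2.
The sequence repeats with period 4.
The value 3 first appears (with k ≥ 1) at t(1).

1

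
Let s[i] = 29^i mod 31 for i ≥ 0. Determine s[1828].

8

Listing terms: s[0] = 1; s[1] = 29; s[2] = 4; s[3] = 23; s[4] = 16; s[5] = 30; s[6] = 2; s[7] = 27; s[8] = 8; s[9] = 15; s[10] = 1.
The sequence repeats with period 10.
So s[1828] = s[0 + ((1828-0) mod 10)] = s[8] = 8.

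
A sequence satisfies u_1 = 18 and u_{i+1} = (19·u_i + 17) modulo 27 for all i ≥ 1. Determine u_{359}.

2

Listing terms: u_1 = 18; u_2 = 8; u_3 = 7; u_4 = 15; u_5 = 5; u_6 = 4; u_7 = 12; u_8 = 2; u_9 = 1; u_{10} = 9; u_{11} = 26; u_{12} = 25; u_{13} = 6; u_{14} = 23; u_{15} = 22; u_{16} = 3; u_{17} = 20; u_{18} = 19; u_{19} = 0; u_{20} = 17; u_{21} = 16; u_{22} = 24; u_{23} = 14; u_{24} = 13; u_{25} = 21; u_{26} = 11; u_{27} = 10; u_{28} = 18.
Since u_{28} = u_1 = 18, the sequence is periodic with period 27.
(359 - 1) mod 27 = 7, so u_{359} = u_8 = 2.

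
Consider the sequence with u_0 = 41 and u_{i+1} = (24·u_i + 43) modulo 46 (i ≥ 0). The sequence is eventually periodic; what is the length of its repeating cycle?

23

u_0 = 41, u_1 = 15, u_2 = 35, u_3 = 9, u_4 = 29, u_5 = 3, u_6 = 23, u_7 = 43, u_8 = 17, u_9 = 37, u_{10} = 11, u_{11} = 31, u_{12} = 5, u_{13} = 25, u_{14} = 45, u_{15} = 19, u_{16} = 39, u_{17} = 13, u_{18} = 33, u_{19} = 7, u_{20} = 27, u_{21} = 1, u_{22} = 21, u_{23} = 41.
Since u_{23} = u_0 = 41, the sequence is periodic with period 23.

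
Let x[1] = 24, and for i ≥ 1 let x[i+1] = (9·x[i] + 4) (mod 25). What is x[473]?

We have x[1] = 24; x[2] = 20; x[3] = 9; x[4] = 10; x[5] = 19; x[6] = 0; x[7] = 4; x[8] = 15; x[9] = 14; x[10] = 5; x[11] = 24.
The sequence repeats with period 10.
So x[473] = x[1 + ((473-1) mod 10)] = x[3] = 9.

9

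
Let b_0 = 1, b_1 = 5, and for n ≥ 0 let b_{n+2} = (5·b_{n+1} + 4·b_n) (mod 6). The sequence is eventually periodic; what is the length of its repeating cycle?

We have b_0 = 1,  b_1 = 5,  b_2 = 5,  b_3 = 3,  b_4 = 5,  b_5 = 1,  b_6 = 1,  b_7 = 3,  b_8 = 1,  b_9 = 5.
Since (b_8, b_9) = (b_0, b_1) = (1, 5) (two consecutive terms determine the rest), the sequence is periodic with period 8.

8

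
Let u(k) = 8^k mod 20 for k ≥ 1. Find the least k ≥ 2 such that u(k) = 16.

Listing terms: u(1) = 8; u(2) = 4; u(3) = 12; u(4) = 16; u(5) = 8.
Since u(5) = u(1) = 8, the sequence is periodic with period 4.
The value 16 first appears (with k ≥ 2) at u(4).

4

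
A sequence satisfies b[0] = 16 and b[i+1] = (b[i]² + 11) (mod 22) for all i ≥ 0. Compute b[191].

b[0] = 16,  b[1] = 3,  b[2] = 20,  b[3] = 15,  b[4] = 16.
Since b[4] = b[0] = 16, the sequence is periodic with period 4.
(191 - 0) mod 4 = 3, so b[191] = b[3] = 15.

15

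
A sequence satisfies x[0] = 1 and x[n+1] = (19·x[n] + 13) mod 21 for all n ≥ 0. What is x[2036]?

12

Computing terms: x[0] = 1, x[1] = 11, x[2] = 12, x[3] = 10, x[4] = 14, x[5] = 6, x[6] = 1.
Since x[6] = x[0] = 1, the sequence is periodic with period 6.
(2036 - 0) mod 6 = 2, so x[2036] = x[2] = 12.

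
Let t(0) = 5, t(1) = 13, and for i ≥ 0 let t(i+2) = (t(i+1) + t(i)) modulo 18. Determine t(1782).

3

t(0) = 5; t(1) = 13; t(2) = 0; t(3) = 13; t(4) = 13; t(5) = 8; t(6) = 3; t(7) = 11; t(8) = 14; t(9) = 7; t(10) = 3; t(11) = 10; t(12) = 13; t(13) = 5; t(14) = 0; t(15) = 5; t(16) = 5; t(17) = 10; t(18) = 15; t(19) = 7; t(20) = 4; t(21) = 11; t(22) = 15; t(23) = 8; t(24) = 5; t(25) = 13.
Since (t(24), t(25)) = (t(0), t(1)) = (5, 13) (two consecutive terms determine the rest), the sequence is periodic with period 24.
So t(1782) = t(0 + ((1782-0) mod 24)) = t(6) = 3.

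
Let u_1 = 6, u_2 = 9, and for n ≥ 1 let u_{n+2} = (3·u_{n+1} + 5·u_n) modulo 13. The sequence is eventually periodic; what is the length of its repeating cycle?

12

Listing terms: u_1 = 6, u_2 = 9, u_3 = 5, u_4 = 8, u_5 = 10, u_6 = 5, u_7 = 0, u_8 = 12, u_9 = 10, u_{10} = 12, u_{11} = 8, u_{12} = 6, u_{13} = 6, u_{14} = 9.
The sequence repeats with period 12.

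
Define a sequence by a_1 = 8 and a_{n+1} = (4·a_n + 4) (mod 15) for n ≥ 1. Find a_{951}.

13

Listing terms: a_1 = 8, a_2 = 6, a_3 = 13, a_4 = 11, a_5 = 3, a_6 = 1, a_7 = 8.
The sequence repeats with period 6.
(951 - 1) mod 6 = 2, so a_{951} = a_3 = 13.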